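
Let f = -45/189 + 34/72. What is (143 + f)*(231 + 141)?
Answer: 1118945/21 ≈ 53283.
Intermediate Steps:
f = 59/252 (f = -45*1/189 + 34*(1/72) = -5/21 + 17/36 = 59/252 ≈ 0.23413)
(143 + f)*(231 + 141) = (143 + 59/252)*(231 + 141) = (36095/252)*372 = 1118945/21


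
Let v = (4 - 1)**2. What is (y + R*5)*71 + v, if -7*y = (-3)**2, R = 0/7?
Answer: -576/7 ≈ -82.286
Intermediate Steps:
v = 9 (v = 3**2 = 9)
R = 0 (R = 0*(1/7) = 0)
y = -9/7 (y = -1/7*(-3)**2 = -1/7*9 = -9/7 ≈ -1.2857)
(y + R*5)*71 + v = (-9/7 + 0*5)*71 + 9 = (-9/7 + 0)*71 + 9 = -9/7*71 + 9 = -639/7 + 9 = -576/7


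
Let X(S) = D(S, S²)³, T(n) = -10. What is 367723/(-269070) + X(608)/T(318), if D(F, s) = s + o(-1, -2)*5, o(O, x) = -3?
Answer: -679522576016238455483/134535 ≈ -5.0509e+15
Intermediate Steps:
D(F, s) = -15 + s (D(F, s) = s - 3*5 = s - 15 = -15 + s)
X(S) = (-15 + S²)³
367723/(-269070) + X(608)/T(318) = 367723/(-269070) + (-15 + 608²)³/(-10) = 367723*(-1/269070) + (-15 + 369664)³*(-⅒) = -367723/269070 + 369649³*(-⅒) = -367723/269070 + 50508981009866449*(-⅒) = -367723/269070 - 50508981009866449/10 = -679522576016238455483/134535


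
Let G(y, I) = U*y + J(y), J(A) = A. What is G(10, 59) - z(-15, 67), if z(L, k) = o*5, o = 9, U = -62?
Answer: -655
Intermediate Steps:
z(L, k) = 45 (z(L, k) = 9*5 = 45)
G(y, I) = -61*y (G(y, I) = -62*y + y = -61*y)
G(10, 59) - z(-15, 67) = -61*10 - 1*45 = -610 - 45 = -655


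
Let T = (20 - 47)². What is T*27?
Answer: 19683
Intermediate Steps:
T = 729 (T = (-27)² = 729)
T*27 = 729*27 = 19683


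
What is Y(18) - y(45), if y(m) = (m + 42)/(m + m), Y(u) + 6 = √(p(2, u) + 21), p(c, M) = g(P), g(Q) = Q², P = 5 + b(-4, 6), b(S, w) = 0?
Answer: -209/30 + √46 ≈ -0.18434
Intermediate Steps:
P = 5 (P = 5 + 0 = 5)
p(c, M) = 25 (p(c, M) = 5² = 25)
Y(u) = -6 + √46 (Y(u) = -6 + √(25 + 21) = -6 + √46)
y(m) = (42 + m)/(2*m) (y(m) = (42 + m)/((2*m)) = (42 + m)*(1/(2*m)) = (42 + m)/(2*m))
Y(18) - y(45) = (-6 + √46) - (42 + 45)/(2*45) = (-6 + √46) - 87/(2*45) = (-6 + √46) - 1*29/30 = (-6 + √46) - 29/30 = -209/30 + √46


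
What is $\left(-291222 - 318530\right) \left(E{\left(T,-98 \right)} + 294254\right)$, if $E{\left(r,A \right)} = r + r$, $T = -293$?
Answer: $-179064650336$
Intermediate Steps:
$E{\left(r,A \right)} = 2 r$
$\left(-291222 - 318530\right) \left(E{\left(T,-98 \right)} + 294254\right) = \left(-291222 - 318530\right) \left(2 \left(-293\right) + 294254\right) = - 609752 \left(-586 + 294254\right) = \left(-609752\right) 293668 = -179064650336$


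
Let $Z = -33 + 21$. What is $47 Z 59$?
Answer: $-33276$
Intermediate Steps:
$Z = -12$
$47 Z 59 = 47 \left(-12\right) 59 = \left(-564\right) 59 = -33276$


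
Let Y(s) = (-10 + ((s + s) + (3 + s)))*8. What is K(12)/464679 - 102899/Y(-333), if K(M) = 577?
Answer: 47819648117/3739736592 ≈ 12.787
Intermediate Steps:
Y(s) = -56 + 24*s (Y(s) = (-10 + (2*s + (3 + s)))*8 = (-10 + (3 + 3*s))*8 = (-7 + 3*s)*8 = -56 + 24*s)
K(12)/464679 - 102899/Y(-333) = 577/464679 - 102899/(-56 + 24*(-333)) = 577*(1/464679) - 102899/(-56 - 7992) = 577/464679 - 102899/(-8048) = 577/464679 - 102899*(-1/8048) = 577/464679 + 102899/8048 = 47819648117/3739736592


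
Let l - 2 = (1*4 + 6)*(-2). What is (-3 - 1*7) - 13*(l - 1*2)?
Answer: 250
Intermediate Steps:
l = -18 (l = 2 + (1*4 + 6)*(-2) = 2 + (4 + 6)*(-2) = 2 + 10*(-2) = 2 - 20 = -18)
(-3 - 1*7) - 13*(l - 1*2) = (-3 - 1*7) - 13*(-18 - 1*2) = (-3 - 7) - 13*(-18 - 2) = -10 - 13*(-20) = -10 + 260 = 250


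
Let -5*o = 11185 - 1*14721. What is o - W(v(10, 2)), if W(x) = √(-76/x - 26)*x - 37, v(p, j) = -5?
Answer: 3721/5 + 3*I*√30 ≈ 744.2 + 16.432*I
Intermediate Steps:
W(x) = -37 + x*√(-26 - 76/x) (W(x) = √(-26 - 76/x)*x - 37 = x*√(-26 - 76/x) - 37 = -37 + x*√(-26 - 76/x))
o = 3536/5 (o = -(11185 - 1*14721)/5 = -(11185 - 14721)/5 = -⅕*(-3536) = 3536/5 ≈ 707.20)
o - W(v(10, 2)) = 3536/5 - (-37 - 5*√(-26 - 76/(-5))) = 3536/5 - (-37 - 5*√(-26 - 76*(-⅕))) = 3536/5 - (-37 - 5*√(-26 + 76/5)) = 3536/5 - (-37 - 3*I*√30) = 3536/5 + (37 + 3*I*√30) = 3721/5 + 3*I*√30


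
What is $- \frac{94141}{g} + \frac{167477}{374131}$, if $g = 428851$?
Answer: $\frac{36601612456}{160446453481} \approx 0.22812$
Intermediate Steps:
$- \frac{94141}{g} + \frac{167477}{374131} = - \frac{94141}{428851} + \frac{167477}{374131} = \frac{36601612456}{160446453481}$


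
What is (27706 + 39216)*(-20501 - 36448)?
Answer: -3811140978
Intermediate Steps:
(27706 + 39216)*(-20501 - 36448) = 66922*(-56949) = -3811140978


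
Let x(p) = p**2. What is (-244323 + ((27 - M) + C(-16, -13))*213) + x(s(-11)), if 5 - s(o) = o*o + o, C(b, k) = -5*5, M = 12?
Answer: -235428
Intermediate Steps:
C(b, k) = -25
s(o) = 5 - o - o**2 (s(o) = 5 - (o*o + o) = 5 - (o**2 + o) = 5 - (o + o**2) = 5 + (-o - o**2) = 5 - o - o**2)
(-244323 + ((27 - M) + C(-16, -13))*213) + x(s(-11)) = (-244323 + ((27 - 1*12) - 25)*213) + (5 - 1*(-11) - 1*(-11)**2)**2 = (-244323 + ((27 - 12) - 25)*213) + (5 + 11 - 1*121)**2 = (-244323 + (15 - 25)*213) + (5 + 11 - 121)**2 = (-244323 - 10*213) + (-105)**2 = (-244323 - 2130) + 11025 = -246453 + 11025 = -235428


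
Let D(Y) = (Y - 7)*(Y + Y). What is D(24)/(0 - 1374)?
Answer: -136/229 ≈ -0.59389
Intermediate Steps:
D(Y) = 2*Y*(-7 + Y) (D(Y) = (-7 + Y)*(2*Y) = 2*Y*(-7 + Y))
D(24)/(0 - 1374) = (2*24*(-7 + 24))/(0 - 1374) = (2*24*17)/(-1374) = 816*(-1/1374) = -136/229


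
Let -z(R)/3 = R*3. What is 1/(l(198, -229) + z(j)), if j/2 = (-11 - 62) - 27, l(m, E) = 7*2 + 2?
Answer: 1/1816 ≈ 0.00055066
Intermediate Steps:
l(m, E) = 16 (l(m, E) = 14 + 2 = 16)
j = -200 (j = 2*((-11 - 62) - 27) = 2*(-73 - 27) = 2*(-100) = -200)
z(R) = -9*R (z(R) = -3*R*3 = -9*R)
1/(l(198, -229) + z(j)) = 1/(16 - 9*(-200)) = 1/(16 + 1800) = 1/1816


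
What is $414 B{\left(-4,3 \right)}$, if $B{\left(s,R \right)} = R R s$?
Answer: $-14904$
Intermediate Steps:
$B{\left(s,R \right)} = s R^{2}$ ($B{\left(s,R \right)} = R^{2} s = s R^{2}$)
$414 B{\left(-4,3 \right)} = 414 \left(- 4 \cdot 3^{2}\right) = 414 \left(\left(-4\right) 9\right) = 414 \left(-36\right) = -14904$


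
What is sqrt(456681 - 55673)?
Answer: 4*sqrt(25063) ≈ 633.25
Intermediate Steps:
sqrt(456681 - 55673) = sqrt(401008) = 4*sqrt(25063)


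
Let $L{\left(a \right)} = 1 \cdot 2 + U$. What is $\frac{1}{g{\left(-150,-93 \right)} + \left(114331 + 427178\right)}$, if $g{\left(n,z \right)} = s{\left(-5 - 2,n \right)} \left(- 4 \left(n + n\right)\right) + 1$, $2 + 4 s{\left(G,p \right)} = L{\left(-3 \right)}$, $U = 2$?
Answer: $\frac{1}{542110} \approx 1.8446 \cdot 10^{-6}$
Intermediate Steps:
$L{\left(a \right)} = 4$ ($L{\left(a \right)} = 1 \cdot 2 + 2 = 2 + 2 = 4$)
$s{\left(G,p \right)} = \frac{1}{2}$ ($s{\left(G,p \right)} = - \frac{1}{2} + \frac{1}{4} \cdot 4 = - \frac{1}{2} + 1 = \frac{1}{2}$)
$g{\left(n,z \right)} = 1 - 4 n$ ($g{\left(n,z \right)} = \frac{\left(-4\right) \left(n + n\right)}{2} + 1 = \frac{\left(-4\right) 2 n}{2} + 1 = \frac{\left(-8\right) n}{2} + 1 = - 4 n + 1 = 1 - 4 n$)
$\frac{1}{g{\left(-150,-93 \right)} + \left(114331 + 427178\right)} = \frac{1}{\left(1 - -600\right) + \left(114331 + 427178\right)} = \frac{1}{\left(1 + 600\right) + 541509} = \frac{1}{601 + 541509} = \frac{1}{542110}$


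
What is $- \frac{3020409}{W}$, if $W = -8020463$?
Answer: $\frac{3020409}{8020463} \approx 0.37659$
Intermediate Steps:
$- \frac{3020409}{W} = - \frac{3020409}{-8020463} = \left(-3020409\right) \left(- \frac{1}{8020463}\right) = \frac{3020409}{8020463}$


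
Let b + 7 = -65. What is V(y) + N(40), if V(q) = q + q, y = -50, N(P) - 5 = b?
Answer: -167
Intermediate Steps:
b = -72 (b = -7 - 65 = -72)
N(P) = -67 (N(P) = 5 - 72 = -67)
V(q) = 2*q
V(y) + N(40) = 2*(-50) - 67 = -100 - 67 = -167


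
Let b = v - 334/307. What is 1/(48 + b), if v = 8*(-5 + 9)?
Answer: 307/24226 ≈ 0.012672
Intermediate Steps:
v = 32 (v = 8*4 = 32)
b = 9490/307 (b = 32 - 334/307 = 9490/307 ≈ 30.912)
1/(48 + b) = 1/(48 + 9490/307) = 1/(24226/307) = 307/24226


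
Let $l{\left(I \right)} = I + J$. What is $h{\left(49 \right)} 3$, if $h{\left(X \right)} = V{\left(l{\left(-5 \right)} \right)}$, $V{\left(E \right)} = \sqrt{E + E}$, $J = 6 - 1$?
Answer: $0$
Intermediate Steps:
$J = 5$
$l{\left(I \right)} = 5 + I$ ($l{\left(I \right)} = I + 5 = 5 + I$)
$V{\left(E \right)} = \sqrt{2} \sqrt{E}$ ($V{\left(E \right)} = \sqrt{2 E} = \sqrt{2} \sqrt{E}$)
$h{\left(X \right)} = 0$ ($h{\left(X \right)} = \sqrt{2} \sqrt{5 - 5} = \sqrt{2} \sqrt{0} = \sqrt{2} \cdot 0 = 0$)
$h{\left(49 \right)} 3 = 0 \cdot 3 = 0$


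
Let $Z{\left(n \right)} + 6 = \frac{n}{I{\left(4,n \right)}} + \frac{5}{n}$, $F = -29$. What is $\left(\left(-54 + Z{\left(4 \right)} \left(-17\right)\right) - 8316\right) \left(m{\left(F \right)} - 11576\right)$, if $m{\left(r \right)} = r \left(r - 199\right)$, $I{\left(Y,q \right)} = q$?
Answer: $41232225$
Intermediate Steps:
$Z{\left(n \right)} = -5 + \frac{5}{n}$ ($Z{\left(n \right)} = -6 + \left(\frac{n}{n} + \frac{5}{n}\right) = -6 + \left(1 + \frac{5}{n}\right) = -5 + \frac{5}{n}$)
$m{\left(r \right)} = r \left(-199 + r\right)$
$\left(\left(-54 + Z{\left(4 \right)} \left(-17\right)\right) - 8316\right) \left(m{\left(F \right)} - 11576\right) = \left(\left(-54 + \left(-5 + \frac{5}{4}\right) \left(-17\right)\right) - 8316\right) \left(- 29 \left(-199 - 29\right) - 11576\right) = \left(\left(-54 + \left(-5 + 5 \cdot \frac{1}{4}\right) \left(-17\right)\right) - 8316\right) \left(\left(-29\right) \left(-228\right) - 11576\right) = \left(\left(-54 + \left(-5 + \frac{5}{4}\right) \left(-17\right)\right) - 8316\right) \left(6612 - 11576\right) = \left(\left(-54 - - \frac{255}{4}\right) - 8316\right) \left(-4964\right) = \left(\left(-54 + \frac{255}{4}\right) - 8316\right) \left(-4964\right) = \left(\frac{39}{4} - 8316\right) \left(-4964\right) = \left(- \frac{33225}{4}\right) \left(-4964\right) = 41232225$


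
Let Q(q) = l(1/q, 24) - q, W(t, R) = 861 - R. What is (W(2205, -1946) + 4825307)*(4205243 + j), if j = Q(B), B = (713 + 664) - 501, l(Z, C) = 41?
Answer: 20299361126512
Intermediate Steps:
B = 876 (B = 1377 - 501 = 876)
Q(q) = 41 - q
j = -835 (j = 41 - 1*876 = 41 - 876 = -835)
(W(2205, -1946) + 4825307)*(4205243 + j) = ((861 - 1*(-1946)) + 4825307)*(4205243 - 835) = ((861 + 1946) + 4825307)*4204408 = (2807 + 4825307)*4204408 = 4828114*4204408 = 20299361126512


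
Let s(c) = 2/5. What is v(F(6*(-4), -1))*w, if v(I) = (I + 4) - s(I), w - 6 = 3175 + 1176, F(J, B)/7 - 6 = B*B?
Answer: 1145891/5 ≈ 2.2918e+5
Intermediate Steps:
F(J, B) = 42 + 7*B² (F(J, B) = 42 + 7*(B*B) = 42 + 7*B²)
w = 4357 (w = 6 + (3175 + 1176) = 6 + 4351 = 4357)
s(c) = ⅖ (s(c) = 2*(⅕) = ⅖)
v(I) = 18/5 + I (v(I) = (I + 4) - 1*⅖ = (4 + I) - ⅖ = 18/5 + I)
v(F(6*(-4), -1))*w = (18/5 + (42 + 7*(-1)²))*4357 = (18/5 + (42 + 7*1))*4357 = (18/5 + (42 + 7))*4357 = (18/5 + 49)*4357 = (263/5)*4357 = 1145891/5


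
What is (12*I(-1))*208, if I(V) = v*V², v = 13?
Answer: 32448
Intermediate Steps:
I(V) = 13*V²
(12*I(-1))*208 = (12*(13*(-1)²))*208 = (12*(13*1))*208 = (12*13)*208 = 156*208 = 32448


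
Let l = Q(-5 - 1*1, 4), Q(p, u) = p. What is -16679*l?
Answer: 100074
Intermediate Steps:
l = -6 (l = -5 - 1*1 = -5 - 1 = -6)
-16679*l = -16679*(-6) = 100074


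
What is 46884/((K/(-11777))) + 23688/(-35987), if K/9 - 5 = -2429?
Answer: 236545339087/9346338 ≈ 25309.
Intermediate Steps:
K = -21816 (K = 45 + 9*(-2429) = 45 - 21861 = -21816)
46884/((K/(-11777))) + 23688/(-35987) = 46884/((-21816/(-11777))) + 23688/(-35987) = 46884/((-21816*(-1/11777))) + 23688*(-1/35987) = 46884/(21816/11777) - 3384/5141 = 46884*(11777/21816) - 3384/5141 = 46012739/1818 - 3384/5141 = 236545339087/9346338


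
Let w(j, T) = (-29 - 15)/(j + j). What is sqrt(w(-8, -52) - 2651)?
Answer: 3*I*sqrt(1177)/2 ≈ 51.461*I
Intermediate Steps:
w(j, T) = -22/j (w(j, T) = -44*1/(2*j) = -22/j)
sqrt(w(-8, -52) - 2651) = sqrt(-22/(-8) - 2651) = sqrt(-22*(-1/8) - 2651) = sqrt(11/4 - 2651) = sqrt(-10593/4) = 3*I*sqrt(1177)/2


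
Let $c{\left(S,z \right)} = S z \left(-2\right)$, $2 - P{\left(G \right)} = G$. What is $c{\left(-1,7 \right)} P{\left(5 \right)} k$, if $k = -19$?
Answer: $798$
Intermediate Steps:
$P{\left(G \right)} = 2 - G$
$c{\left(S,z \right)} = - 2 S z$
$c{\left(-1,7 \right)} P{\left(5 \right)} k = \left(-2\right) \left(-1\right) 7 \left(2 - 5\right) \left(-19\right) = 14 \left(2 - 5\right) \left(-19\right) = 14 \left(-3\right) \left(-19\right) = \left(-42\right) \left(-19\right) = 798$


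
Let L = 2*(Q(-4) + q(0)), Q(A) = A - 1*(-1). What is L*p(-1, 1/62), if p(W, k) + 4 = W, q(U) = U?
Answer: 30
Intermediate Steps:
Q(A) = 1 + A (Q(A) = A + 1 = 1 + A)
p(W, k) = -4 + W
L = -6 (L = 2*((1 - 4) + 0) = 2*(-3 + 0) = 2*(-3) = -6)
L*p(-1, 1/62) = -6*(-4 - 1) = -6*(-5) = 30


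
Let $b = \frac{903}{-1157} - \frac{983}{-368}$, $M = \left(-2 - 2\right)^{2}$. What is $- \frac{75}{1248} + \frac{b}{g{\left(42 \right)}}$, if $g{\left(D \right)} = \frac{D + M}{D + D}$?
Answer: $\frac{66138193}{24695008} \approx 2.6782$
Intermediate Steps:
$M = 16$ ($M = \left(-4\right)^{2} = 16$)
$b = \frac{805027}{425776}$ ($b = 903 \left(- \frac{1}{1157}\right) - - \frac{983}{368} = - \frac{903}{1157} + \frac{983}{368} = \frac{805027}{425776} \approx 1.8907$)
$g{\left(D \right)} = \frac{16 + D}{2 D}$ ($g{\left(D \right)} = \frac{D + 16}{D + D} = \frac{16 + D}{2 D}$)
$- \frac{75}{1248} + \frac{b}{g{\left(42 \right)}} = - \frac{75}{1248} + \frac{805027}{425776 \frac{16 + 42}{2 \cdot 42}} = \left(-75\right) \frac{1}{1248} + \frac{805027}{425776 \cdot \frac{1}{2} \cdot \frac{1}{42} \cdot 58} = - \frac{25}{416} + \frac{805027}{425776 \cdot \frac{29}{42}} = - \frac{25}{416} + \frac{805027}{425776} \cdot \frac{42}{29} = - \frac{25}{416} + \frac{16905567}{6173752} = \frac{66138193}{24695008}$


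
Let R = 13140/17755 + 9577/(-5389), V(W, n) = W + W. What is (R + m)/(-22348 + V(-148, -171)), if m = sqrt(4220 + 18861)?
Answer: 19845635/433323260316 - sqrt(23081)/22644 ≈ -0.0066635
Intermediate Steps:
V(W, n) = 2*W
R = -19845635/19136339 (R = 13140*(1/17755) + 9577*(-1/5389) = 2628/3551 - 9577/5389 = -19845635/19136339 ≈ -1.0371)
m = sqrt(23081) ≈ 151.92
(R + m)/(-22348 + V(-148, -171)) = (-19845635/19136339 + sqrt(23081))/(-22348 + 2*(-148)) = (-19845635/19136339 + sqrt(23081))/(-22348 - 296) = (-19845635/19136339 + sqrt(23081))/(-22644) = (-19845635/19136339 + sqrt(23081))*(-1/22644) = 19845635/433323260316 - sqrt(23081)/22644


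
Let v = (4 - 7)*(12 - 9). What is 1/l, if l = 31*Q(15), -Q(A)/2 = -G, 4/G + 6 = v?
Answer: -15/248 ≈ -0.060484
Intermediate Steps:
v = -9 (v = -3*3 = -9)
G = -4/15 (G = 4/(-6 - 9) = 4/(-15) = 4*(-1/15) = -4/15 ≈ -0.26667)
Q(A) = -8/15 (Q(A) = -(-2)*(-4)/15 = -2*4/15 = -8/15)
l = -248/15 (l = 31*(-8/15) = -248/15 ≈ -16.533)
1/l = 1/(-248/15) = -15/248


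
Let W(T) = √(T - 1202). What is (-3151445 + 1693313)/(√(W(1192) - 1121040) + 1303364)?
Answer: -1458132/(1303364 + √(-1121040 + I*√10)) ≈ -1.1187 + 0.00090882*I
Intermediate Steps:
W(T) = √(-1202 + T)
(-3151445 + 1693313)/(√(W(1192) - 1121040) + 1303364) = (-3151445 + 1693313)/(√(√(-1202 + 1192) - 1121040) + 1303364) = -1458132/(√(√(-10) - 1121040) + 1303364) = -1458132/(√(I*√10 - 1121040) + 1303364) = -1458132/(√(-1121040 + I*√10) + 1303364) = -1458132/(1303364 + √(-1121040 + I*√10))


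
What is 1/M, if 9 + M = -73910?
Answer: -1/73919 ≈ -1.3528e-5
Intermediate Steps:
M = -73919 (M = -9 - 73910 = -73919)
1/M = 1/(-73919) = -1/73919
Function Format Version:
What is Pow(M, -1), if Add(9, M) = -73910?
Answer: Rational(-1, 73919) ≈ -1.3528e-5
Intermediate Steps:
M = -73919 (M = Add(-9, -73910) = -73919)
Pow(M, -1) = Pow(-73919, -1) = Rational(-1, 73919)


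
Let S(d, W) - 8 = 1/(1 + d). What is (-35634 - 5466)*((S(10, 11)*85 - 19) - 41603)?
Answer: 18506384700/11 ≈ 1.6824e+9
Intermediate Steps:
S(d, W) = 8 + 1/(1 + d)
(-35634 - 5466)*((S(10, 11)*85 - 19) - 41603) = (-35634 - 5466)*((((9 + 8*10)/(1 + 10))*85 - 19) - 41603) = -41100*((((9 + 80)/11)*85 - 19) - 41603) = -41100*((((1/11)*89)*85 - 19) - 41603) = -41100*(((89/11)*85 - 19) - 41603) = -41100*((7565/11 - 19) - 41603) = -41100*(7356/11 - 41603) = -41100*(-450277/11) = 18506384700/11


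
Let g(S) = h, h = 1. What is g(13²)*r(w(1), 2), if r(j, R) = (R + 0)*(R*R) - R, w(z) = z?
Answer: 6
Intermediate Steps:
r(j, R) = R³ - R (r(j, R) = R*R² - R = R³ - R)
g(S) = 1
g(13²)*r(w(1), 2) = 1*(2³ - 1*2) = 1*(8 - 2) = 1*6 = 6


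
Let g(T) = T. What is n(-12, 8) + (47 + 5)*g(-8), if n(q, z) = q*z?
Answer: -512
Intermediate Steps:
n(-12, 8) + (47 + 5)*g(-8) = -12*8 + (47 + 5)*(-8) = -96 + 52*(-8) = -96 - 416 = -512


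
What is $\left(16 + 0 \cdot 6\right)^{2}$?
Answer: $256$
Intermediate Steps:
$\left(16 + 0 \cdot 6\right)^{2} = \left(16 + 0\right)^{2} = 16^{2} = 256$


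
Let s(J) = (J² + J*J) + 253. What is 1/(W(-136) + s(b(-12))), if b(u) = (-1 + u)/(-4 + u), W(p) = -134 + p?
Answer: -128/2007 ≈ -0.063777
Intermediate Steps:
b(u) = (-1 + u)/(-4 + u)
s(J) = 253 + 2*J² (s(J) = (J² + J²) + 253 = 2*J² + 253 = 253 + 2*J²)
1/(W(-136) + s(b(-12))) = 1/((-134 - 136) + (253 + 2*((-1 - 12)/(-4 - 12))²)) = 1/(-270 + (253 + 2*(-13/(-16))²)) = 1/(-270 + (253 + 2*(-1/16*(-13))²)) = 1/(-270 + (253 + 2*(13/16)²)) = 1/(-270 + (253 + 2*(169/256))) = 1/(-270 + (253 + 169/128)) = 1/(-270 + 32553/128) = 1/(-2007/128) = -128/2007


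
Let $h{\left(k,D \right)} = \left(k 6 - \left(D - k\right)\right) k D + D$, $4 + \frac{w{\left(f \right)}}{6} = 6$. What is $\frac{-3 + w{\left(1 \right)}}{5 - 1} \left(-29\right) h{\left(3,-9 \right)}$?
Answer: $\frac{213759}{4} \approx 53440.0$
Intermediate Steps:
$w{\left(f \right)} = 12$ ($w{\left(f \right)} = -24 + 6 \cdot 6 = -24 + 36 = 12$)
$h{\left(k,D \right)} = D + D k \left(- D + 7 k\right)$ ($h{\left(k,D \right)} = \left(6 k - \left(D - k\right)\right) k D + D = \left(- D + 7 k\right) k D + D = k \left(- D + 7 k\right) D + D = D k \left(- D + 7 k\right) + D = D + D k \left(- D + 7 k\right)$)
$\frac{-3 + w{\left(1 \right)}}{5 - 1} \left(-29\right) h{\left(3,-9 \right)} = \frac{-3 + 12}{5 - 1} \left(-29\right) \left(- 9 \left(1 + 7 \cdot 3^{2} - \left(-9\right) 3\right)\right) = \frac{1}{4} \cdot 9 \left(-29\right) \left(- 9 \left(1 + 7 \cdot 9 + 27\right)\right) = \frac{1}{4} \cdot 9 \left(-29\right) \left(- 9 \left(1 + 63 + 27\right)\right) = \frac{9}{4} \left(-29\right) \left(\left(-9\right) 91\right) = \left(- \frac{261}{4}\right) \left(-819\right) = \frac{213759}{4}$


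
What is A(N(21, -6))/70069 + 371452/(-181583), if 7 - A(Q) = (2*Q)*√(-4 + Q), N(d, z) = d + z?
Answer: -26025999107/12723339227 - 30*√11/70069 ≈ -2.0470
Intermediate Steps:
A(Q) = 7 - 2*Q*√(-4 + Q)
A(N(21, -6))/70069 + 371452/(-181583) = (7 - 2*(21 - 6)*√(-4 + (21 - 6)))/70069 + 371452/(-181583) = (7 - 2*15*√(-4 + 15))*(1/70069) + 371452*(-1/181583) = (7 - 2*15*√11)*(1/70069) - 371452/181583 = (7 - 30*√11)*(1/70069) - 371452/181583 = (7/70069 - 30*√11/70069) - 371452/181583 = -26025999107/12723339227 - 30*√11/70069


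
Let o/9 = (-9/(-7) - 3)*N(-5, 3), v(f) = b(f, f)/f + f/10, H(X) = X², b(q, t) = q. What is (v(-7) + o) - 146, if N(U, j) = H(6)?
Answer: -49079/70 ≈ -701.13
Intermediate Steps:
v(f) = 1 + f/10 (v(f) = f/f + f/10 = 1 + f*(⅒) = 1 + f/10)
N(U, j) = 36 (N(U, j) = 6² = 36)
o = -3888/7 (o = 9*((-9/(-7) - 3)*36) = 9*((-9*(-⅐) - 3)*36) = 9*((9/7 - 3)*36) = 9*(-12/7*36) = 9*(-432/7) = -3888/7 ≈ -555.43)
(v(-7) + o) - 146 = ((1 + (⅒)*(-7)) - 3888/7) - 146 = ((1 - 7/10) - 3888/7) - 146 = (3/10 - 3888/7) - 146 = -38859/70 - 146 = -49079/70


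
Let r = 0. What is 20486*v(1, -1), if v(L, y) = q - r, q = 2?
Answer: 40972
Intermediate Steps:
v(L, y) = 2 (v(L, y) = 2 - 1*0 = 2 + 0 = 2)
20486*v(1, -1) = 20486*2 = 40972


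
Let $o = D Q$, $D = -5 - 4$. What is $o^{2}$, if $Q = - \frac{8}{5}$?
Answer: $\frac{5184}{25} \approx 207.36$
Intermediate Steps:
$Q = - \frac{8}{5}$ ($Q = \left(-8\right) \frac{1}{5} = - \frac{8}{5} \approx -1.6$)
$D = -9$
$o = \frac{72}{5}$ ($o = \left(-9\right) \left(- \frac{8}{5}\right) = \frac{72}{5} \approx 14.4$)
$o^{2} = \left(\frac{72}{5}\right)^{2} = \frac{5184}{25}$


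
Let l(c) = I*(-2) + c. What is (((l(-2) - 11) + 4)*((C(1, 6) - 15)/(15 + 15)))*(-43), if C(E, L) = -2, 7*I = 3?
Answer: -16813/70 ≈ -240.19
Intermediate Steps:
I = 3/7 (I = (⅐)*3 = 3/7 ≈ 0.42857)
l(c) = -6/7 + c (l(c) = (3/7)*(-2) + c = -6/7 + c)
(((l(-2) - 11) + 4)*((C(1, 6) - 15)/(15 + 15)))*(-43) = ((((-6/7 - 2) - 11) + 4)*((-2 - 15)/(15 + 15)))*(-43) = (((-20/7 - 11) + 4)*(-17/30))*(-43) = ((-97/7 + 4)*(-17*1/30))*(-43) = -69/7*(-17/30)*(-43) = (391/70)*(-43) = -16813/70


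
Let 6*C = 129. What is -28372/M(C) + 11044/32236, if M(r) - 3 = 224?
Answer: -228023201/1829393 ≈ -124.64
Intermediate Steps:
C = 43/2 (C = (⅙)*129 = 43/2 ≈ 21.500)
M(r) = 227 (M(r) = 3 + 224 = 227)
-28372/M(C) + 11044/32236 = -28372/227 + 11044/32236 = -28372*1/227 + 11044*(1/32236) = -28372/227 + 2761/8059 = -228023201/1829393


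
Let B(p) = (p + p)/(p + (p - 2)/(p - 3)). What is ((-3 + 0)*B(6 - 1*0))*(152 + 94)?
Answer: -13284/11 ≈ -1207.6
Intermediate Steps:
B(p) = 2*p/(p + (-2 + p)/(-3 + p)) (B(p) = (2*p)/(p + (-2 + p)/(-3 + p)) = 2*p/(p + (-2 + p)/(-3 + p)))
((-3 + 0)*B(6 - 1*0))*(152 + 94) = ((-3 + 0)*(2*(6 - 1*0)*(-3 + (6 - 1*0))/(-2 + (6 - 1*0)² - 2*(6 - 1*0))))*(152 + 94) = -6*(6 + 0)*(-3 + (6 + 0))/(-2 + (6 + 0)² - 2*(6 + 0))*246 = -6*6*(-3 + 6)/(-2 + 6² - 2*6)*246 = -6*6*3/(-2 + 36 - 12)*246 = -6*6*3/22*246 = -3*18/11*246 = -54/11*246 = -13284/11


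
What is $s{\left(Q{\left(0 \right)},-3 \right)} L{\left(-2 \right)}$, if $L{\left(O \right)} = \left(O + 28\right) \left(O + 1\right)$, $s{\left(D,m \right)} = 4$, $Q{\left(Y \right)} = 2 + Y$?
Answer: $-104$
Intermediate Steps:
$L{\left(O \right)} = \left(1 + O\right) \left(28 + O\right)$ ($L{\left(O \right)} = \left(28 + O\right) \left(1 + O\right) = \left(1 + O\right) \left(28 + O\right)$)
$s{\left(Q{\left(0 \right)},-3 \right)} L{\left(-2 \right)} = 4 \left(28 + \left(-2\right)^{2} + 29 \left(-2\right)\right) = 4 \left(28 + 4 - 58\right) = 4 \left(-26\right) = -104$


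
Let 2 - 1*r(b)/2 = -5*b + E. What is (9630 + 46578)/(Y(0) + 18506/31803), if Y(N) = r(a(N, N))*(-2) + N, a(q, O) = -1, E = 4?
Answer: 893791512/454495 ≈ 1966.6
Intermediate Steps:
r(b) = -4 + 10*b (r(b) = 4 - 2*(-5*b + 4) = 4 - 2*(4 - 5*b) = 4 + (-8 + 10*b) = -4 + 10*b)
Y(N) = 28 + N (Y(N) = (-4 + 10*(-1))*(-2) + N = (-4 - 10)*(-2) + N = -14*(-2) + N = 28 + N)
(9630 + 46578)/(Y(0) + 18506/31803) = (9630 + 46578)/((28 + 0) + 18506/31803) = 56208/(28 + 18506*(1/31803)) = 56208/(28 + 18506/31803) = 56208/(908990/31803) = 56208*(31803/908990) = 893791512/454495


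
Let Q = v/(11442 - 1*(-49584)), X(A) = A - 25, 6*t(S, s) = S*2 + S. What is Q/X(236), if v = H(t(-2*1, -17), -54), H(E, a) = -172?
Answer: -86/6438243 ≈ -1.3358e-5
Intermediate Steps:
t(S, s) = S/2 (t(S, s) = (S*2 + S)/6 = (2*S + S)/6 = (3*S)/6 = S/2)
v = -172
X(A) = -25 + A
Q = -86/30513 (Q = -172/(11442 - 1*(-49584)) = -172/(11442 + 49584) = -172/61026 = -172*1/61026 = -86/30513 ≈ -0.0028185)
Q/X(236) = -86/(30513*(-25 + 236)) = -86/30513/211 = -86/30513*1/211 = -86/6438243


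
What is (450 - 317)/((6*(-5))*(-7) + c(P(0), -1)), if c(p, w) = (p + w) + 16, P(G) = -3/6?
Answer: 266/449 ≈ 0.59243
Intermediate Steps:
P(G) = -½ (P(G) = -3*⅙ = -½)
c(p, w) = 16 + p + w
(450 - 317)/((6*(-5))*(-7) + c(P(0), -1)) = (450 - 317)/((6*(-5))*(-7) + (16 - ½ - 1)) = 133/(-30*(-7) + 29/2) = 133/(210 + 29/2) = 133/(449/2) = 133*(2/449) = 266/449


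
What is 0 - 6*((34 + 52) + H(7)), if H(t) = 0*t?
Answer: -516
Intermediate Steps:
H(t) = 0
0 - 6*((34 + 52) + H(7)) = 0 - 6*((34 + 52) + 0) = 0 - 6*(86 + 0) = 0 - 6*86 = 0 - 516 = -516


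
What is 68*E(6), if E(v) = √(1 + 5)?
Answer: 68*√6 ≈ 166.57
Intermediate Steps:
E(v) = √6
68*E(6) = 68*√6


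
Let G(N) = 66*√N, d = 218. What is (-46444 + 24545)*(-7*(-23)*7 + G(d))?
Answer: -24680173 - 1445334*√218 ≈ -4.6020e+7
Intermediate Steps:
(-46444 + 24545)*(-7*(-23)*7 + G(d)) = (-46444 + 24545)*(-7*(-23)*7 + 66*√218) = -21899*(161*7 + 66*√218) = -21899*(1127 + 66*√218) = -24680173 - 1445334*√218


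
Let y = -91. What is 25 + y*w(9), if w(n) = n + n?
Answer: -1613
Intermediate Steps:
w(n) = 2*n
25 + y*w(9) = 25 - 182*9 = 25 - 91*18 = 25 - 1638 = -1613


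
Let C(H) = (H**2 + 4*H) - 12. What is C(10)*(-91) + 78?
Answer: -11570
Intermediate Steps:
C(H) = -12 + H**2 + 4*H
C(10)*(-91) + 78 = (-12 + 10**2 + 4*10)*(-91) + 78 = (-12 + 100 + 40)*(-91) + 78 = 128*(-91) + 78 = -11648 + 78 = -11570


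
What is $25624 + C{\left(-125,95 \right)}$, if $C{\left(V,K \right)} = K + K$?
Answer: $25814$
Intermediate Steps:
$C{\left(V,K \right)} = 2 K$
$25624 + C{\left(-125,95 \right)} = 25624 + 2 \cdot 95 = 25624 + 190 = 25814$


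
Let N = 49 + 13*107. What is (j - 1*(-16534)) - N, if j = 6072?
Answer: 21166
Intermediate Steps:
N = 1440 (N = 49 + 1391 = 1440)
(j - 1*(-16534)) - N = (6072 - 1*(-16534)) - 1*1440 = (6072 + 16534) - 1440 = 22606 - 1440 = 21166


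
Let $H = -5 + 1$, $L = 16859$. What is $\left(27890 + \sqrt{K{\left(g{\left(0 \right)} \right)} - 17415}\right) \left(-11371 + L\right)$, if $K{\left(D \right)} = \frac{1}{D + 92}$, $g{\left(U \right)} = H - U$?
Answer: $153060320 + \frac{1372 i \sqrt{33715418}}{11} \approx 1.5306 \cdot 10^{8} + 7.2423 \cdot 10^{5} i$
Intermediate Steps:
$H = -4$
$g{\left(U \right)} = -4 - U$
$K{\left(D \right)} = \frac{1}{92 + D}$
$\left(27890 + \sqrt{K{\left(g{\left(0 \right)} \right)} - 17415}\right) \left(-11371 + L\right) = \left(27890 + \sqrt{\frac{1}{92 - 4} - 17415}\right) \left(-11371 + 16859\right) = \left(27890 + \sqrt{\frac{1}{92 + \left(-4 + 0\right)} - 17415}\right) 5488 = \left(27890 + \sqrt{\frac{1}{92 - 4} - 17415}\right) 5488 = \left(27890 + \sqrt{\frac{1}{88} - 17415}\right) 5488 = \left(27890 + \sqrt{- \frac{1532519}{88}}\right) 5488 = \left(27890 + \frac{i \sqrt{33715418}}{44}\right) 5488 = 153060320 + \frac{1372 i \sqrt{33715418}}{11}$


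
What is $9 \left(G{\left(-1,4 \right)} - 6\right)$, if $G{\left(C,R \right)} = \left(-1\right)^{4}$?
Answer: $-45$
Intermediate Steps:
$G{\left(C,R \right)} = 1$
$9 \left(G{\left(-1,4 \right)} - 6\right) = 9 \left(1 - 6\right) = 9 \left(-5\right) = -45$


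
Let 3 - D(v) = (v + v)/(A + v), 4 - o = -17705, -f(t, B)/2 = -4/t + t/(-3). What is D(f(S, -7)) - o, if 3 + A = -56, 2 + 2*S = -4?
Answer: -3381874/191 ≈ -17706.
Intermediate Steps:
S = -3 (S = -1 + (½)*(-4) = -1 - 2 = -3)
A = -59 (A = -3 - 56 = -59)
f(t, B) = 8/t + 2*t/3 (f(t, B) = -2*(-4/t + t/(-3)) = -2*(-4/t + t*(-⅓)) = -2*(-4/t - t/3) = 8/t + 2*t/3)
o = 17709 (o = 4 - 1*(-17705) = 4 + 17705 = 17709)
D(v) = 3 - 2*v/(-59 + v) (D(v) = 3 - (v + v)/(-59 + v) = 3 - 2*v/(-59 + v))
D(f(S, -7)) - o = (-177 + (8/(-3) + (⅔)*(-3)))/(-59 + (8/(-3) + (⅔)*(-3))) - 1*17709 = (-177 + (8*(-⅓) - 2))/(-59 + (8*(-⅓) - 2)) - 17709 = (-177 + (-8/3 - 2))/(-59 + (-8/3 - 2)) - 17709 = (-177 - 14/3)/(-59 - 14/3) - 17709 = -545/3/(-191/3) - 17709 = -3/191*(-545/3) - 17709 = 545/191 - 17709 = -3381874/191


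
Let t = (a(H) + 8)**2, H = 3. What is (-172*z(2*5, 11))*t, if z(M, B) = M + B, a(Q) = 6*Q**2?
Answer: -13884528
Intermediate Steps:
t = 3844 (t = (6*3**2 + 8)**2 = (6*9 + 8)**2 = (54 + 8)**2 = 62**2 = 3844)
z(M, B) = B + M
(-172*z(2*5, 11))*t = -172*(11 + 2*5)*3844 = -172*(11 + 10)*3844 = -172*21*3844 = -3612*3844 = -13884528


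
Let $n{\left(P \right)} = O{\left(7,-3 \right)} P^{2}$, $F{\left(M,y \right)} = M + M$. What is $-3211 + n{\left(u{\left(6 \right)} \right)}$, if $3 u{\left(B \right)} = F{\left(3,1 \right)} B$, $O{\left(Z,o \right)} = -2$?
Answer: $-3499$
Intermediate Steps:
$F{\left(M,y \right)} = 2 M$
$u{\left(B \right)} = 2 B$ ($u{\left(B \right)} = \frac{2 \cdot 3 B}{3} = \frac{6 B}{3} = 2 B$)
$n{\left(P \right)} = - 2 P^{2}$
$-3211 + n{\left(u{\left(6 \right)} \right)} = -3211 - 2 \left(2 \cdot 6\right)^{2} = -3211 - 2 \cdot 12^{2} = -3211 - 288 = -3499$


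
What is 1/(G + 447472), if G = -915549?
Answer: -1/468077 ≈ -2.1364e-6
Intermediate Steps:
1/(G + 447472) = 1/(-915549 + 447472) = 1/(-468077) = -1/468077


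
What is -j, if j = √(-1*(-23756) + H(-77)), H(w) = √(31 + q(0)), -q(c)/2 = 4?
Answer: -√(23756 + √23) ≈ -154.15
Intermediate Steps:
q(c) = -8 (q(c) = -2*4 = -8)
H(w) = √23 (H(w) = √(31 - 8) = √23)
j = √(23756 + √23) (j = √(-1*(-23756) + √23) = √(23756 + √23) ≈ 154.15)
-j = -√(23756 + √23)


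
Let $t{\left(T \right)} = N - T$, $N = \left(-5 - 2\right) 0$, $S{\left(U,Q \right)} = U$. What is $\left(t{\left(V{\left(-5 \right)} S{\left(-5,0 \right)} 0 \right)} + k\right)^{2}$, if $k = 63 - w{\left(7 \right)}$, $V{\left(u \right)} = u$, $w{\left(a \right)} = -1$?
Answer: $4096$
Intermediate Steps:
$N = 0$ ($N = \left(-7\right) 0 = 0$)
$k = 64$ ($k = 63 - -1 = 63 + 1 = 64$)
$t{\left(T \right)} = - T$ ($t{\left(T \right)} = 0 - T = - T$)
$\left(t{\left(V{\left(-5 \right)} S{\left(-5,0 \right)} 0 \right)} + k\right)^{2} = \left(- \left(-5\right) \left(-5\right) 0 + 64\right)^{2} = \left(- 25 \cdot 0 + 64\right)^{2} = \left(\left(-1\right) 0 + 64\right)^{2} = \left(0 + 64\right)^{2} = 64^{2} = 4096$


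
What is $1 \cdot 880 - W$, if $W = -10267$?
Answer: $11147$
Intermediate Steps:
$1 \cdot 880 - W = 1 \cdot 880 - -10267 = 880 + 10267 = 11147$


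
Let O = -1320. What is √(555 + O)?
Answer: 3*I*√85 ≈ 27.659*I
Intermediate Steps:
√(555 + O) = √(555 - 1320) = √(-765) = 3*I*√85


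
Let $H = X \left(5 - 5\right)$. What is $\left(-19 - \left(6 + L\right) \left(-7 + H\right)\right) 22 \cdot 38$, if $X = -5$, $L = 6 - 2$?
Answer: $42636$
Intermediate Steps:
$L = 4$
$H = 0$ ($H = - 5 \left(5 - 5\right) = \left(-5\right) 0 = 0$)
$\left(-19 - \left(6 + L\right) \left(-7 + H\right)\right) 22 \cdot 38 = \left(-19 - \left(6 + 4\right) \left(-7 + 0\right)\right) 22 \cdot 38 = \left(-19 - 10 \left(-7\right)\right) 22 \cdot 38 = \left(-19 - -70\right) 22 \cdot 38 = \left(-19 + 70\right) 22 \cdot 38 = 51 \cdot 22 \cdot 38 = 1122 \cdot 38 = 42636$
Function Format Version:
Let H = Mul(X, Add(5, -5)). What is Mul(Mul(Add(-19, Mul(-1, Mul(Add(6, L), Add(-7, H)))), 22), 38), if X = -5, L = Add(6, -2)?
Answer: 42636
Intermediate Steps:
L = 4
H = 0 (H = Mul(-5, Add(5, -5)) = Mul(-5, 0) = 0)
Mul(Mul(Add(-19, Mul(-1, Mul(Add(6, L), Add(-7, H)))), 22), 38) = Mul(Mul(Add(-19, Mul(-1, Mul(Add(6, 4), Add(-7, 0)))), 22), 38) = Mul(Mul(Add(-19, Mul(-1, Mul(10, -7))), 22), 38) = Mul(Mul(Add(-19, Mul(-1, -70)), 22), 38) = Mul(Mul(Add(-19, 70), 22), 38) = Mul(Mul(51, 22), 38) = Mul(1122, 38) = 42636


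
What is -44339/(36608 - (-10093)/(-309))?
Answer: -13700751/11301779 ≈ -1.2123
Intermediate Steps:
-44339/(36608 - (-10093)/(-309)) = -44339/(36608 - (-10093)*(-1)/309) = -44339/(36608 - 1*10093/309) = -44339/(36608 - 10093/309) = -44339/11301779/309 = -44339*309/11301779 = -13700751/11301779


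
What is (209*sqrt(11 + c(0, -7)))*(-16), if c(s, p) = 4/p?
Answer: -3344*sqrt(511)/7 ≈ -10799.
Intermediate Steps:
(209*sqrt(11 + c(0, -7)))*(-16) = (209*sqrt(11 + 4/(-7)))*(-16) = (209*sqrt(11 + 4*(-1/7)))*(-16) = (209*sqrt(11 - 4/7))*(-16) = (209*sqrt(73/7))*(-16) = (209*(sqrt(511)/7))*(-16) = (209*sqrt(511)/7)*(-16) = -3344*sqrt(511)/7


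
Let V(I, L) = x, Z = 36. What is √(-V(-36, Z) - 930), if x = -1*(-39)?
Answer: I*√969 ≈ 31.129*I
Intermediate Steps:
x = 39
V(I, L) = 39
√(-V(-36, Z) - 930) = √(-1*39 - 930) = √(-39 - 930) = √(-969) = I*√969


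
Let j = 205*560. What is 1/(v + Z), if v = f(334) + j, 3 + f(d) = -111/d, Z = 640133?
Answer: 334/252146509 ≈ 1.3246e-6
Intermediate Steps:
f(d) = -3 - 111/d
j = 114800
v = 38342087/334 (v = (-3 - 111/334) + 114800 = -1113/334 + 114800 = 38342087/334 ≈ 1.1480e+5)
1/(v + Z) = 1/(38342087/334 + 640133) = 1/(252146509/334) = 334/252146509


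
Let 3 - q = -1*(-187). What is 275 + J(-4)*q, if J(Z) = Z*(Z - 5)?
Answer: -6349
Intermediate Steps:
q = -184 (q = 3 - (-1)*(-187) = 3 - 1*187 = 3 - 187 = -184)
J(Z) = Z*(-5 + Z)
275 + J(-4)*q = 275 - 4*(-5 - 4)*(-184) = 275 - 4*(-9)*(-184) = 275 + 36*(-184) = 275 - 6624 = -6349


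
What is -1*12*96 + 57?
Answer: -1095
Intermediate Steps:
-1*12*96 + 57 = -12*96 + 57 = -1152 + 57 = -1095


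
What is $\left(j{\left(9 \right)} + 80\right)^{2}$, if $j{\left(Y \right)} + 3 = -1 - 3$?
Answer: $5329$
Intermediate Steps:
$j{\left(Y \right)} = -7$ ($j{\left(Y \right)} = -3 - 4 = -7$)
$\left(j{\left(9 \right)} + 80\right)^{2} = \left(-7 + 80\right)^{2} = 73^{2} = 5329$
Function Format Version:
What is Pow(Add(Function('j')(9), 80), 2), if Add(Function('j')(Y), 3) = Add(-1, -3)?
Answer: 5329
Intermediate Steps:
Function('j')(Y) = -7 (Function('j')(Y) = Add(-3, Add(-1, -3)) = Add(-3, -4) = -7)
Pow(Add(Function('j')(9), 80), 2) = Pow(Add(-7, 80), 2) = Pow(73, 2) = 5329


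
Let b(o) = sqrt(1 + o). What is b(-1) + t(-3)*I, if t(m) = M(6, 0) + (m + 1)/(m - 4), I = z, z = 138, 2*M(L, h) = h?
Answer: 276/7 ≈ 39.429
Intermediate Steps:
M(L, h) = h/2
I = 138
t(m) = (1 + m)/(-4 + m) (t(m) = (1/2)*0 + (m + 1)/(m - 4) = 0 + (1 + m)/(-4 + m) = (1 + m)/(-4 + m))
b(-1) + t(-3)*I = sqrt(1 - 1) + ((1 - 3)/(-4 - 3))*138 = sqrt(0) + (-2/(-7))*138 = 0 - 1/7*(-2)*138 = 0 + (2/7)*138 = 0 + 276/7 = 276/7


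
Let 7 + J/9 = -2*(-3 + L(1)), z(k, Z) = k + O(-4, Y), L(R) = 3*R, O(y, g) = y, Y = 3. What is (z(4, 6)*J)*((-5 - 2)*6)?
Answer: 0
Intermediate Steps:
z(k, Z) = -4 + k (z(k, Z) = k - 4 = -4 + k)
J = -63 (J = -63 + 9*(-2*(-3 + 3*1)) = -63 + 9*(-2*(-3 + 3)) = -63 + 9*(-2*0) = -63 + 9*0 = -63 + 0 = -63)
(z(4, 6)*J)*((-5 - 2)*6) = ((-4 + 4)*(-63))*((-5 - 2)*6) = (0*(-63))*(-7*6) = 0*(-42) = 0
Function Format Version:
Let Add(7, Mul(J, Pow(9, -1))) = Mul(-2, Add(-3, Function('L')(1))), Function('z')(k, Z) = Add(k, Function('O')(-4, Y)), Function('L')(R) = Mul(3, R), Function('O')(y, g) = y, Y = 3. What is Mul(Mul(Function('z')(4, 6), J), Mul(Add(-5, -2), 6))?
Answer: 0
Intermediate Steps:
Function('z')(k, Z) = Add(-4, k) (Function('z')(k, Z) = Add(k, -4) = Add(-4, k))
J = -63 (J = Add(-63, Mul(9, Mul(-2, Add(-3, Mul(3, 1))))) = Add(-63, Mul(9, Mul(-2, Add(-3, 3)))) = Add(-63, Mul(9, Mul(-2, 0))) = Add(-63, Mul(9, 0)) = Add(-63, 0) = -63)
Mul(Mul(Function('z')(4, 6), J), Mul(Add(-5, -2), 6)) = Mul(Mul(Add(-4, 4), -63), Mul(Add(-5, -2), 6)) = Mul(Mul(0, -63), Mul(-7, 6)) = Mul(0, -42) = 0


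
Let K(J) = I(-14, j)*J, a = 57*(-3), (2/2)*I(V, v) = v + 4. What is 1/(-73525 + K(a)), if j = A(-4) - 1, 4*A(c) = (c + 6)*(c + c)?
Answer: -1/73354 ≈ -1.3633e-5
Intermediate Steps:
A(c) = c*(6 + c)/2 (A(c) = ((c + 6)*(c + c))/4 = ((6 + c)*(2*c))/4 = (2*c*(6 + c))/4 = c*(6 + c)/2)
j = -5 (j = (½)*(-4)*(6 - 4) - 1 = (½)*(-4)*2 - 1 = -4 - 1 = -5)
I(V, v) = 4 + v (I(V, v) = v + 4 = 4 + v)
a = -171
K(J) = -J (K(J) = (4 - 5)*J = -J)
1/(-73525 + K(a)) = 1/(-73525 - 1*(-171)) = 1/(-73525 + 171) = 1/(-73354) = -1/73354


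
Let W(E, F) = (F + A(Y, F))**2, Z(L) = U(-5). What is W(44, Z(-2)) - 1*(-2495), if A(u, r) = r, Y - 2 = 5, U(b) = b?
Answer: 2595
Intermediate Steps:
Z(L) = -5
Y = 7 (Y = 2 + 5 = 7)
W(E, F) = 4*F**2 (W(E, F) = (F + F)**2 = (2*F)**2 = 4*F**2)
W(44, Z(-2)) - 1*(-2495) = 4*(-5)**2 - 1*(-2495) = 4*25 + 2495 = 100 + 2495 = 2595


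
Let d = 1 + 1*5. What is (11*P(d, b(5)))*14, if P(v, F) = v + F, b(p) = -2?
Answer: 616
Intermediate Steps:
d = 6 (d = 1 + 5 = 6)
P(v, F) = F + v
(11*P(d, b(5)))*14 = (11*(-2 + 6))*14 = (11*4)*14 = 44*14 = 616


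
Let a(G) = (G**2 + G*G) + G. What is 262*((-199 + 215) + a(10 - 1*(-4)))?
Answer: 110564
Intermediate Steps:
a(G) = G + 2*G**2 (a(G) = (G**2 + G**2) + G = 2*G**2 + G = G + 2*G**2)
262*((-199 + 215) + a(10 - 1*(-4))) = 262*((-199 + 215) + (10 - 1*(-4))*(1 + 2*(10 - 1*(-4)))) = 262*(16 + (10 + 4)*(1 + 2*(10 + 4))) = 262*(16 + 14*(1 + 2*14)) = 262*(16 + 14*(1 + 28)) = 262*(16 + 14*29) = 262*(16 + 406) = 262*422 = 110564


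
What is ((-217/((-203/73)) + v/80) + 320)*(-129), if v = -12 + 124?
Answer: -7471422/145 ≈ -51527.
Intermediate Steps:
v = 112
((-217/((-203/73)) + v/80) + 320)*(-129) = ((-217/((-203/73)) + 112/80) + 320)*(-129) = ((-217/((-203*1/73)) + 112*(1/80)) + 320)*(-129) = ((-217/(-203/73) + 7/5) + 320)*(-129) = ((-217*(-73/203) + 7/5) + 320)*(-129) = ((2263/29 + 7/5) + 320)*(-129) = (11518/145 + 320)*(-129) = (57918/145)*(-129) = -7471422/145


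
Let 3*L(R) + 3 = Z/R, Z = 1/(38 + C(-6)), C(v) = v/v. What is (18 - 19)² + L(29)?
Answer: 1/3393 ≈ 0.00029472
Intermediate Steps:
C(v) = 1
Z = 1/39 (Z = 1/(38 + 1) = 1/39 ≈ 0.025641)
L(R) = -1 + 1/(117*R) (L(R) = -1 + (1/(39*R))/3 = -1 + 1/(117*R))
(18 - 19)² + L(29) = (18 - 19)² + (1/117 - 1*29)/29 = (-1)² + (1/117 - 29)/29 = 1 + (1/29)*(-3392/117) = 1 - 3392/3393 = 1/3393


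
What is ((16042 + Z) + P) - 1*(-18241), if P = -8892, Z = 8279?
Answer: 33670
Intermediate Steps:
((16042 + Z) + P) - 1*(-18241) = ((16042 + 8279) - 8892) - 1*(-18241) = (24321 - 8892) + 18241 = 15429 + 18241 = 33670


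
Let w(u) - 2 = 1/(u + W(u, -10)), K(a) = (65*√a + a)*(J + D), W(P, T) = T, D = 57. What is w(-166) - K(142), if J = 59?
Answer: -2898721/176 - 7540*√142 ≈ -1.0632e+5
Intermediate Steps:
K(a) = 116*a + 7540*√a (K(a) = (65*√a + a)*(59 + 57) = (a + 65*√a)*116 = 116*a + 7540*√a)
w(u) = 2 + 1/(-10 + u) (w(u) = 2 + 1/(u - 10) = 2 + 1/(-10 + u))
w(-166) - K(142) = (-19 + 2*(-166))/(-10 - 166) - (116*142 + 7540*√142) = (-19 - 332)/(-176) - (16472 + 7540*√142) = -1/176*(-351) + (-16472 - 7540*√142) = 351/176 + (-16472 - 7540*√142) = -2898721/176 - 7540*√142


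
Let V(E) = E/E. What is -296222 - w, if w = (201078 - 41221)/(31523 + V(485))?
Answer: -9338262185/31524 ≈ -2.9623e+5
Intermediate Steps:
V(E) = 1
w = 159857/31524 (w = (201078 - 41221)/(31523 + 1) = 159857/31524 ≈ 5.0710)
-296222 - w = -296222 - 1*159857/31524 = -296222 - 159857/31524 = -9338262185/31524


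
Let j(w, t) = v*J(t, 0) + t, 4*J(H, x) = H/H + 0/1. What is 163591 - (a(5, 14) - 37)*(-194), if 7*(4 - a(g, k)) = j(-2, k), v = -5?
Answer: 2195699/14 ≈ 1.5684e+5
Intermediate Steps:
J(H, x) = ¼ (J(H, x) = (H/H + 0/1)/4 = (1 + 0*1)/4 = (1 + 0)/4 = (¼)*1 = ¼)
j(w, t) = -5/4 + t (j(w, t) = -5*¼ + t = -5/4 + t)
a(g, k) = 117/28 - k/7 (a(g, k) = 4 - (-5/4 + k)/7 = 4 + (5/28 - k/7) = 117/28 - k/7)
163591 - (a(5, 14) - 37)*(-194) = 163591 - ((117/28 - ⅐*14) - 37)*(-194) = 163591 - ((117/28 - 2) - 37)*(-194) = 163591 - (61/28 - 37)*(-194) = 163591 - (-975)*(-194)/28 = 163591 - 1*94575/14 = 163591 - 94575/14 = 2195699/14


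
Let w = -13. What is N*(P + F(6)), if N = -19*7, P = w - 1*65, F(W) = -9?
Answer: 11571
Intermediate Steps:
P = -78 (P = -13 - 1*65 = -13 - 65 = -78)
N = -133
N*(P + F(6)) = -133*(-78 - 9) = -133*(-87) = 11571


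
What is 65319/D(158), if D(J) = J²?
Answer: 65319/24964 ≈ 2.6165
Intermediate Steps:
65319/D(158) = 65319/(158²) = 65319/24964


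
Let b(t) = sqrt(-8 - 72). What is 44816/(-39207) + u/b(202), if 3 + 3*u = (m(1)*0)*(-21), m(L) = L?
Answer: -44816/39207 + I*sqrt(5)/20 ≈ -1.1431 + 0.1118*I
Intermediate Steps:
b(t) = 4*I*sqrt(5) (b(t) = sqrt(-80) = 4*I*sqrt(5))
u = -1 (u = -1 + ((1*0)*(-21))/3 = -1 + (0*(-21))/3 = -1 + (1/3)*0 = -1 + 0 = -1)
44816/(-39207) + u/b(202) = 44816/(-39207) - 1/(4*I*sqrt(5)) = 44816*(-1/39207) - (-1)*I*sqrt(5)/20 = -44816/39207 + I*sqrt(5)/20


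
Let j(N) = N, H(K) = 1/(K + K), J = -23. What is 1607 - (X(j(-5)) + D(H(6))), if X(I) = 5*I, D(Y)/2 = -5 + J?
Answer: 1688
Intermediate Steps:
H(K) = 1/(2*K)
D(Y) = -56 (D(Y) = 2*(-5 - 23) = 2*(-28) = -56)
1607 - (X(j(-5)) + D(H(6))) = 1607 - (5*(-5) - 56) = 1607 - (-25 - 56) = 1607 - 1*(-81) = 1607 + 81 = 1688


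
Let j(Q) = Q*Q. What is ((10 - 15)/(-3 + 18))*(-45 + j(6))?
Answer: 3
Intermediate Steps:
j(Q) = Q²
((10 - 15)/(-3 + 18))*(-45 + j(6)) = ((10 - 15)/(-3 + 18))*(-45 + 6²) = (-5/15)*(-45 + 36) = -5*1/15*(-9) = -⅓*(-9) = 3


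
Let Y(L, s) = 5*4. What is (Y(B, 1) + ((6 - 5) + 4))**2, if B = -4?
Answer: 625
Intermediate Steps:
Y(L, s) = 20
(Y(B, 1) + ((6 - 5) + 4))**2 = (20 + ((6 - 5) + 4))**2 = (20 + (1 + 4))**2 = (20 + 5)**2 = 25**2 = 625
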